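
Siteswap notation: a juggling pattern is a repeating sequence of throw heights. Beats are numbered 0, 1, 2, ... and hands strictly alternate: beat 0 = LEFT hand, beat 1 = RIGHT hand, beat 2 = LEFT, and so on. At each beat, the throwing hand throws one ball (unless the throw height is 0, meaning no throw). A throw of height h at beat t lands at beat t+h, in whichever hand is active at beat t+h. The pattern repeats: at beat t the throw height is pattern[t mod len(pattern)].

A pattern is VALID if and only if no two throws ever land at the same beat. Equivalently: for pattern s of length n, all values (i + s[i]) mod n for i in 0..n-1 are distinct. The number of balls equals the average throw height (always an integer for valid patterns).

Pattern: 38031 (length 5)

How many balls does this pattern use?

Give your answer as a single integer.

Pattern = [3, 8, 0, 3, 1], length n = 5
  position 0: throw height = 3, running sum = 3
  position 1: throw height = 8, running sum = 11
  position 2: throw height = 0, running sum = 11
  position 3: throw height = 3, running sum = 14
  position 4: throw height = 1, running sum = 15
Total sum = 15; balls = sum / n = 15 / 5 = 3

Answer: 3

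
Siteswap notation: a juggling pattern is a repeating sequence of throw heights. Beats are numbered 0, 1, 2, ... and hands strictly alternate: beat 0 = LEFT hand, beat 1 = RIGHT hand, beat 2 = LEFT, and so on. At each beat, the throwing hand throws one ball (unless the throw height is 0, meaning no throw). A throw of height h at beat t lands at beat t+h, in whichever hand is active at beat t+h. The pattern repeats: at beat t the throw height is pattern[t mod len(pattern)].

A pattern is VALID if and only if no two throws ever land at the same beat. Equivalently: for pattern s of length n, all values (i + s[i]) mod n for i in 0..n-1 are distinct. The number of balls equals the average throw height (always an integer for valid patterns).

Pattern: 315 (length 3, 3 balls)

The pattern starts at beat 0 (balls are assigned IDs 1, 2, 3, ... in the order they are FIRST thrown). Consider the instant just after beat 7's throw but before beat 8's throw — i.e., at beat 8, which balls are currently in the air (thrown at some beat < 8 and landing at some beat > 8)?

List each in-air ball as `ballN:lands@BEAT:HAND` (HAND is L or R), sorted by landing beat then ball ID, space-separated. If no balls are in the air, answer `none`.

Answer: ball1:lands@9:R ball3:lands@10:L

Derivation:
Beat 0 (L): throw ball1 h=3 -> lands@3:R; in-air after throw: [b1@3:R]
Beat 1 (R): throw ball2 h=1 -> lands@2:L; in-air after throw: [b2@2:L b1@3:R]
Beat 2 (L): throw ball2 h=5 -> lands@7:R; in-air after throw: [b1@3:R b2@7:R]
Beat 3 (R): throw ball1 h=3 -> lands@6:L; in-air after throw: [b1@6:L b2@7:R]
Beat 4 (L): throw ball3 h=1 -> lands@5:R; in-air after throw: [b3@5:R b1@6:L b2@7:R]
Beat 5 (R): throw ball3 h=5 -> lands@10:L; in-air after throw: [b1@6:L b2@7:R b3@10:L]
Beat 6 (L): throw ball1 h=3 -> lands@9:R; in-air after throw: [b2@7:R b1@9:R b3@10:L]
Beat 7 (R): throw ball2 h=1 -> lands@8:L; in-air after throw: [b2@8:L b1@9:R b3@10:L]
Beat 8 (L): throw ball2 h=5 -> lands@13:R; in-air after throw: [b1@9:R b3@10:L b2@13:R]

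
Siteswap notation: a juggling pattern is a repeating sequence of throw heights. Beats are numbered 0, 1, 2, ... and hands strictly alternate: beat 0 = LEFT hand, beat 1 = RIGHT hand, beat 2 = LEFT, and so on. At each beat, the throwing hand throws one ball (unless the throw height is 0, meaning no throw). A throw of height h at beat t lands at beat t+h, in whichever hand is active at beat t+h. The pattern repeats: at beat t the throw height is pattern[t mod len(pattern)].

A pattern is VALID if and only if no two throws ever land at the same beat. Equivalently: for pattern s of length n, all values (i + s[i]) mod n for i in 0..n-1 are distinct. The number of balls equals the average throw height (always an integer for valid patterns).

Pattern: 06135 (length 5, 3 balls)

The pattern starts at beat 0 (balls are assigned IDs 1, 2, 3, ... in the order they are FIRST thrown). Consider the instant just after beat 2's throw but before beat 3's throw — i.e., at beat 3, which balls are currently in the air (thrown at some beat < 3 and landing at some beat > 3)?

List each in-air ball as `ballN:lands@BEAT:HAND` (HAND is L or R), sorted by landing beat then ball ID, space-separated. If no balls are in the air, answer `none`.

Beat 1 (R): throw ball1 h=6 -> lands@7:R; in-air after throw: [b1@7:R]
Beat 2 (L): throw ball2 h=1 -> lands@3:R; in-air after throw: [b2@3:R b1@7:R]
Beat 3 (R): throw ball2 h=3 -> lands@6:L; in-air after throw: [b2@6:L b1@7:R]

Answer: ball1:lands@7:R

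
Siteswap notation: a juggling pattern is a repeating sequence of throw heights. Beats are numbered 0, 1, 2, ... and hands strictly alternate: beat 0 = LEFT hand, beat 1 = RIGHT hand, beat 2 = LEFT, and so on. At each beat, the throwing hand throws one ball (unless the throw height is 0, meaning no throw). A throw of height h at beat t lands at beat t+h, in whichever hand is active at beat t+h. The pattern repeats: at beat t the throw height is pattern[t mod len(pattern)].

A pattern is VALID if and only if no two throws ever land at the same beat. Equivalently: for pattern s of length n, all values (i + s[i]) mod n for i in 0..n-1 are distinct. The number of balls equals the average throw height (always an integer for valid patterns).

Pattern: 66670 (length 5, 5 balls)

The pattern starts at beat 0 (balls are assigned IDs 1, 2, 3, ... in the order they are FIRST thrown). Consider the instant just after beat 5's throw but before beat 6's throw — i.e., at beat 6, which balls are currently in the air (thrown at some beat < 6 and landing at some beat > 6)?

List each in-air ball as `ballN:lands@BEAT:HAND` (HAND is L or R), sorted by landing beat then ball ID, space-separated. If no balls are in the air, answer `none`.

Answer: ball2:lands@7:R ball3:lands@8:L ball4:lands@10:L ball5:lands@11:R

Derivation:
Beat 0 (L): throw ball1 h=6 -> lands@6:L; in-air after throw: [b1@6:L]
Beat 1 (R): throw ball2 h=6 -> lands@7:R; in-air after throw: [b1@6:L b2@7:R]
Beat 2 (L): throw ball3 h=6 -> lands@8:L; in-air after throw: [b1@6:L b2@7:R b3@8:L]
Beat 3 (R): throw ball4 h=7 -> lands@10:L; in-air after throw: [b1@6:L b2@7:R b3@8:L b4@10:L]
Beat 5 (R): throw ball5 h=6 -> lands@11:R; in-air after throw: [b1@6:L b2@7:R b3@8:L b4@10:L b5@11:R]
Beat 6 (L): throw ball1 h=6 -> lands@12:L; in-air after throw: [b2@7:R b3@8:L b4@10:L b5@11:R b1@12:L]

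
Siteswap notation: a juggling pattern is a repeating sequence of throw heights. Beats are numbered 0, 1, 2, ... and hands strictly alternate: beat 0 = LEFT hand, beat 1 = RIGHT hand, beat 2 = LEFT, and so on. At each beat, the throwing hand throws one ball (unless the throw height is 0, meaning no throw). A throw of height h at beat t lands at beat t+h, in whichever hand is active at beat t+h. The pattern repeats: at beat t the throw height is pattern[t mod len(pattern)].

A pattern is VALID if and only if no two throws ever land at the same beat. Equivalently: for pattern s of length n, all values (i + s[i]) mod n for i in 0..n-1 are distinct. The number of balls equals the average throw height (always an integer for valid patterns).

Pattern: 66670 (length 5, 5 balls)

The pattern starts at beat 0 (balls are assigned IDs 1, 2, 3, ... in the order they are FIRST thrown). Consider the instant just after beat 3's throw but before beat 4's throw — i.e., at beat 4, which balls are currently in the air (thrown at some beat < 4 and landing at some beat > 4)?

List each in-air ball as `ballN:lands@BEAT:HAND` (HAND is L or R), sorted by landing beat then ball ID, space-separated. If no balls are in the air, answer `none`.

Beat 0 (L): throw ball1 h=6 -> lands@6:L; in-air after throw: [b1@6:L]
Beat 1 (R): throw ball2 h=6 -> lands@7:R; in-air after throw: [b1@6:L b2@7:R]
Beat 2 (L): throw ball3 h=6 -> lands@8:L; in-air after throw: [b1@6:L b2@7:R b3@8:L]
Beat 3 (R): throw ball4 h=7 -> lands@10:L; in-air after throw: [b1@6:L b2@7:R b3@8:L b4@10:L]

Answer: ball1:lands@6:L ball2:lands@7:R ball3:lands@8:L ball4:lands@10:L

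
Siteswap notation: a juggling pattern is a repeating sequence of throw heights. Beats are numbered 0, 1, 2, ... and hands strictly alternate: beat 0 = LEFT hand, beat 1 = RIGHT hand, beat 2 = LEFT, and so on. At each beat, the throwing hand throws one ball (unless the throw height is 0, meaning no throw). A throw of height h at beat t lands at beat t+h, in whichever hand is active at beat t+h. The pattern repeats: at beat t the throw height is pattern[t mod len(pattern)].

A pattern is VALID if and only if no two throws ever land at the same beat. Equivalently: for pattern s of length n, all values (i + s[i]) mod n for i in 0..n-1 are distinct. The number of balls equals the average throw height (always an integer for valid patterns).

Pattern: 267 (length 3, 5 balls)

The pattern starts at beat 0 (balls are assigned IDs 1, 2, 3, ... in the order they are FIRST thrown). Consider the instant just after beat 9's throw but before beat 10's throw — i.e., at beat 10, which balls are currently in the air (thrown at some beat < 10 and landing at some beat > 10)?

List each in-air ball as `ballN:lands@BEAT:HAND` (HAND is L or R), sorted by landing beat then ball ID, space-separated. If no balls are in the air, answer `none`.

Answer: ball1:lands@11:R ball3:lands@12:L ball2:lands@13:R ball5:lands@15:R

Derivation:
Beat 0 (L): throw ball1 h=2 -> lands@2:L; in-air after throw: [b1@2:L]
Beat 1 (R): throw ball2 h=6 -> lands@7:R; in-air after throw: [b1@2:L b2@7:R]
Beat 2 (L): throw ball1 h=7 -> lands@9:R; in-air after throw: [b2@7:R b1@9:R]
Beat 3 (R): throw ball3 h=2 -> lands@5:R; in-air after throw: [b3@5:R b2@7:R b1@9:R]
Beat 4 (L): throw ball4 h=6 -> lands@10:L; in-air after throw: [b3@5:R b2@7:R b1@9:R b4@10:L]
Beat 5 (R): throw ball3 h=7 -> lands@12:L; in-air after throw: [b2@7:R b1@9:R b4@10:L b3@12:L]
Beat 6 (L): throw ball5 h=2 -> lands@8:L; in-air after throw: [b2@7:R b5@8:L b1@9:R b4@10:L b3@12:L]
Beat 7 (R): throw ball2 h=6 -> lands@13:R; in-air after throw: [b5@8:L b1@9:R b4@10:L b3@12:L b2@13:R]
Beat 8 (L): throw ball5 h=7 -> lands@15:R; in-air after throw: [b1@9:R b4@10:L b3@12:L b2@13:R b5@15:R]
Beat 9 (R): throw ball1 h=2 -> lands@11:R; in-air after throw: [b4@10:L b1@11:R b3@12:L b2@13:R b5@15:R]
Beat 10 (L): throw ball4 h=6 -> lands@16:L; in-air after throw: [b1@11:R b3@12:L b2@13:R b5@15:R b4@16:L]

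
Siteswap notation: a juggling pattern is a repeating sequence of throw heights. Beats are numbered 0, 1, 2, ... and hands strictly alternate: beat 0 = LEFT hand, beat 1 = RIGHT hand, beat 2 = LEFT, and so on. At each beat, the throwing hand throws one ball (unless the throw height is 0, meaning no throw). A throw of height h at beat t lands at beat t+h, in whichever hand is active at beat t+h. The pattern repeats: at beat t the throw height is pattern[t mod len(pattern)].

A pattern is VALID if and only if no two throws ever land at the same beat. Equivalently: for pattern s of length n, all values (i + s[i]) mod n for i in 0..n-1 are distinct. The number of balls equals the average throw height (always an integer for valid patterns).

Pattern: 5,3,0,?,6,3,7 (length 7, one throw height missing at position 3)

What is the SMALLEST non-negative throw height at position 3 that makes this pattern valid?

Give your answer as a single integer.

Answer: 4

Derivation:
i=0: (0 + 5) mod 7 = 5
i=1: (1 + 3) mod 7 = 4
i=2: (2 + 0) mod 7 = 2
i=3: s[i]=? (unknown)
i=4: (4 + 6) mod 7 = 3
i=5: (5 + 3) mod 7 = 1
i=6: (6 + 7) mod 7 = 6
Known residues: [1, 2, 3, 4, 5, 6]; need a permutation of 0..6, so missing residue r = 0
Need (3 + s) mod 7 = 0; smallest s = (0 - 3) mod 7 = 4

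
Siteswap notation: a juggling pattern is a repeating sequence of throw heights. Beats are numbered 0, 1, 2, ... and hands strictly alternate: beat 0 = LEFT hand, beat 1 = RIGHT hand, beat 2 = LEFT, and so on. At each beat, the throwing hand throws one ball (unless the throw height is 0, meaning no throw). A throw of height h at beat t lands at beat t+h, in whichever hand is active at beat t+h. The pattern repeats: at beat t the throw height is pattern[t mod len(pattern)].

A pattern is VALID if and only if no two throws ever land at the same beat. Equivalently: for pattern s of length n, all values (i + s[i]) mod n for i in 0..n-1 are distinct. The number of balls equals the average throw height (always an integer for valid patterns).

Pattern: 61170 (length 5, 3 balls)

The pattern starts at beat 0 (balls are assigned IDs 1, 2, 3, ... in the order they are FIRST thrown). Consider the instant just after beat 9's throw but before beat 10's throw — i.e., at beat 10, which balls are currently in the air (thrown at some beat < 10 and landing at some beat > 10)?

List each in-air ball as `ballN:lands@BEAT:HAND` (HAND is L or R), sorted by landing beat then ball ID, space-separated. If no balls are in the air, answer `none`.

Answer: ball3:lands@11:R ball1:lands@15:R

Derivation:
Beat 0 (L): throw ball1 h=6 -> lands@6:L; in-air after throw: [b1@6:L]
Beat 1 (R): throw ball2 h=1 -> lands@2:L; in-air after throw: [b2@2:L b1@6:L]
Beat 2 (L): throw ball2 h=1 -> lands@3:R; in-air after throw: [b2@3:R b1@6:L]
Beat 3 (R): throw ball2 h=7 -> lands@10:L; in-air after throw: [b1@6:L b2@10:L]
Beat 5 (R): throw ball3 h=6 -> lands@11:R; in-air after throw: [b1@6:L b2@10:L b3@11:R]
Beat 6 (L): throw ball1 h=1 -> lands@7:R; in-air after throw: [b1@7:R b2@10:L b3@11:R]
Beat 7 (R): throw ball1 h=1 -> lands@8:L; in-air after throw: [b1@8:L b2@10:L b3@11:R]
Beat 8 (L): throw ball1 h=7 -> lands@15:R; in-air after throw: [b2@10:L b3@11:R b1@15:R]
Beat 10 (L): throw ball2 h=6 -> lands@16:L; in-air after throw: [b3@11:R b1@15:R b2@16:L]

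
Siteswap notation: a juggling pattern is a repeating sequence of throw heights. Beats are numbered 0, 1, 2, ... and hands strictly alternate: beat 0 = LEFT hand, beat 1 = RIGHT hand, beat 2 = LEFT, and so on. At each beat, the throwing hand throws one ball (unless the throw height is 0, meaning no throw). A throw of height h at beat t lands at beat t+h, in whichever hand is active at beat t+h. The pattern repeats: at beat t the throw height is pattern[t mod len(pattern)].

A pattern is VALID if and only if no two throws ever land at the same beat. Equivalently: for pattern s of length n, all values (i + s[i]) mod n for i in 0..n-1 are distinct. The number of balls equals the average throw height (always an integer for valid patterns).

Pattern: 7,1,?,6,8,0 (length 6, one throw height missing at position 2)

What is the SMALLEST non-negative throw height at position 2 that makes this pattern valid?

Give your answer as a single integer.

i=0: (0 + 7) mod 6 = 1
i=1: (1 + 1) mod 6 = 2
i=2: s[i]=? (unknown)
i=3: (3 + 6) mod 6 = 3
i=4: (4 + 8) mod 6 = 0
i=5: (5 + 0) mod 6 = 5
Known residues: [0, 1, 2, 3, 5]; need a permutation of 0..5, so missing residue r = 4
Need (2 + s) mod 6 = 4; smallest s = (4 - 2) mod 6 = 2

Answer: 2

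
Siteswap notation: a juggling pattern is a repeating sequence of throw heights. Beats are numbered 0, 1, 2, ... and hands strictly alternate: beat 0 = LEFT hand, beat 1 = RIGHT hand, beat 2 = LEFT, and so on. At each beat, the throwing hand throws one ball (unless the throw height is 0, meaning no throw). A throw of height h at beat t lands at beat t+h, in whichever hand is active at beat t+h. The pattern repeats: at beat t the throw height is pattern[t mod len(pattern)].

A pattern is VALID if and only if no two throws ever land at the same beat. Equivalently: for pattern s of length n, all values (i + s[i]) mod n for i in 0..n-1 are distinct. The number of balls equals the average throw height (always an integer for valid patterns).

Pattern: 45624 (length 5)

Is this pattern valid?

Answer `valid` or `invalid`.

i=0: (i + s[i]) mod n = (0 + 4) mod 5 = 4
i=1: (i + s[i]) mod n = (1 + 5) mod 5 = 1
i=2: (i + s[i]) mod n = (2 + 6) mod 5 = 3
i=3: (i + s[i]) mod n = (3 + 2) mod 5 = 0
i=4: (i + s[i]) mod n = (4 + 4) mod 5 = 3
Residues: [4, 1, 3, 0, 3], distinct: False

Answer: invalid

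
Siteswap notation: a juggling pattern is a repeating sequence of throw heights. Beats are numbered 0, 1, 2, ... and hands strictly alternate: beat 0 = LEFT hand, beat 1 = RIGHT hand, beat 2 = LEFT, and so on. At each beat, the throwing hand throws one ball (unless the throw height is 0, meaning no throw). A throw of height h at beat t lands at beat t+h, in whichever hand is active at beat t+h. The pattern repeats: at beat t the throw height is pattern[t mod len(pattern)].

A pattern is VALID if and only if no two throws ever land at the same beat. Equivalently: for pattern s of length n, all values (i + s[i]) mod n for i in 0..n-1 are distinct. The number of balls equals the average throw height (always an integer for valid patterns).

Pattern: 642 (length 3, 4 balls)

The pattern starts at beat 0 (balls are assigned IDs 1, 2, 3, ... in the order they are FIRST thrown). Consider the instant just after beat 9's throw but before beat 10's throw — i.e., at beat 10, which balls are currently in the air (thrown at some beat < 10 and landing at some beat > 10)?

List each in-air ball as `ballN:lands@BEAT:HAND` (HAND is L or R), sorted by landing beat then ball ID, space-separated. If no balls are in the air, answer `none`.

Beat 0 (L): throw ball1 h=6 -> lands@6:L; in-air after throw: [b1@6:L]
Beat 1 (R): throw ball2 h=4 -> lands@5:R; in-air after throw: [b2@5:R b1@6:L]
Beat 2 (L): throw ball3 h=2 -> lands@4:L; in-air after throw: [b3@4:L b2@5:R b1@6:L]
Beat 3 (R): throw ball4 h=6 -> lands@9:R; in-air after throw: [b3@4:L b2@5:R b1@6:L b4@9:R]
Beat 4 (L): throw ball3 h=4 -> lands@8:L; in-air after throw: [b2@5:R b1@6:L b3@8:L b4@9:R]
Beat 5 (R): throw ball2 h=2 -> lands@7:R; in-air after throw: [b1@6:L b2@7:R b3@8:L b4@9:R]
Beat 6 (L): throw ball1 h=6 -> lands@12:L; in-air after throw: [b2@7:R b3@8:L b4@9:R b1@12:L]
Beat 7 (R): throw ball2 h=4 -> lands@11:R; in-air after throw: [b3@8:L b4@9:R b2@11:R b1@12:L]
Beat 8 (L): throw ball3 h=2 -> lands@10:L; in-air after throw: [b4@9:R b3@10:L b2@11:R b1@12:L]
Beat 9 (R): throw ball4 h=6 -> lands@15:R; in-air after throw: [b3@10:L b2@11:R b1@12:L b4@15:R]
Beat 10 (L): throw ball3 h=4 -> lands@14:L; in-air after throw: [b2@11:R b1@12:L b3@14:L b4@15:R]

Answer: ball2:lands@11:R ball1:lands@12:L ball4:lands@15:R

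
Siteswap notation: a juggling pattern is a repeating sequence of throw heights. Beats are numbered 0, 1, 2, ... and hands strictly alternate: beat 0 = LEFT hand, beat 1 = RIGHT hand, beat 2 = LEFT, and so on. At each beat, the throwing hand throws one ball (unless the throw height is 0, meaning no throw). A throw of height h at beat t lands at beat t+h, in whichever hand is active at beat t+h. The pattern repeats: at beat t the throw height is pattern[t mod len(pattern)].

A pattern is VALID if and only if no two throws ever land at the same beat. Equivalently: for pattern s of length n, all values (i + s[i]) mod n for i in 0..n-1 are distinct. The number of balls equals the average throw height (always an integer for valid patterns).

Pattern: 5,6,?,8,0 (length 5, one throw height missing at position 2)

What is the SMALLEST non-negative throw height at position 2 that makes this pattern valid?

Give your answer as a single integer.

i=0: (0 + 5) mod 5 = 0
i=1: (1 + 6) mod 5 = 2
i=2: s[i]=? (unknown)
i=3: (3 + 8) mod 5 = 1
i=4: (4 + 0) mod 5 = 4
Known residues: [0, 1, 2, 4]; need a permutation of 0..4, so missing residue r = 3
Need (2 + s) mod 5 = 3; smallest s = (3 - 2) mod 5 = 1

Answer: 1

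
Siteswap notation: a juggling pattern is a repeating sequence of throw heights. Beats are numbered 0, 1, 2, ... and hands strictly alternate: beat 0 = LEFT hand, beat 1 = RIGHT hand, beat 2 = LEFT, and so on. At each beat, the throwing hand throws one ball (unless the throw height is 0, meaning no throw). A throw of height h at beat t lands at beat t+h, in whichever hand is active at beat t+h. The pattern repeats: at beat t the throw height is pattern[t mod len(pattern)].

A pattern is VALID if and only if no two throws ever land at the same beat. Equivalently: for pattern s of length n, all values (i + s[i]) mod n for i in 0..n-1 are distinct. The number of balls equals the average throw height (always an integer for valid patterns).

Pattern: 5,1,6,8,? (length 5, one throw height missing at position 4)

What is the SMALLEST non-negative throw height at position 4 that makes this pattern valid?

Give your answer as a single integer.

i=0: (0 + 5) mod 5 = 0
i=1: (1 + 1) mod 5 = 2
i=2: (2 + 6) mod 5 = 3
i=3: (3 + 8) mod 5 = 1
i=4: s[i]=? (unknown)
Known residues: [0, 1, 2, 3]; need a permutation of 0..4, so missing residue r = 4
Need (4 + s) mod 5 = 4; smallest s = (4 - 4) mod 5 = 0

Answer: 0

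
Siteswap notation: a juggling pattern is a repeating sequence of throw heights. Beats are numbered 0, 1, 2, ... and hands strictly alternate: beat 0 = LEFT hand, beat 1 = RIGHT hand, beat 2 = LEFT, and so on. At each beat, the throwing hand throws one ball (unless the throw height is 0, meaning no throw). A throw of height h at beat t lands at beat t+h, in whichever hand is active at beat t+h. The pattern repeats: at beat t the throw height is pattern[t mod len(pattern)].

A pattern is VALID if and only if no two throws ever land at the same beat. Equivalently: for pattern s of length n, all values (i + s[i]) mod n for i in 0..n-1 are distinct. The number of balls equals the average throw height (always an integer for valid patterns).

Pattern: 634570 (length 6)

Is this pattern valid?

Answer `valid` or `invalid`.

i=0: (i + s[i]) mod n = (0 + 6) mod 6 = 0
i=1: (i + s[i]) mod n = (1 + 3) mod 6 = 4
i=2: (i + s[i]) mod n = (2 + 4) mod 6 = 0
i=3: (i + s[i]) mod n = (3 + 5) mod 6 = 2
i=4: (i + s[i]) mod n = (4 + 7) mod 6 = 5
i=5: (i + s[i]) mod n = (5 + 0) mod 6 = 5
Residues: [0, 4, 0, 2, 5, 5], distinct: False

Answer: invalid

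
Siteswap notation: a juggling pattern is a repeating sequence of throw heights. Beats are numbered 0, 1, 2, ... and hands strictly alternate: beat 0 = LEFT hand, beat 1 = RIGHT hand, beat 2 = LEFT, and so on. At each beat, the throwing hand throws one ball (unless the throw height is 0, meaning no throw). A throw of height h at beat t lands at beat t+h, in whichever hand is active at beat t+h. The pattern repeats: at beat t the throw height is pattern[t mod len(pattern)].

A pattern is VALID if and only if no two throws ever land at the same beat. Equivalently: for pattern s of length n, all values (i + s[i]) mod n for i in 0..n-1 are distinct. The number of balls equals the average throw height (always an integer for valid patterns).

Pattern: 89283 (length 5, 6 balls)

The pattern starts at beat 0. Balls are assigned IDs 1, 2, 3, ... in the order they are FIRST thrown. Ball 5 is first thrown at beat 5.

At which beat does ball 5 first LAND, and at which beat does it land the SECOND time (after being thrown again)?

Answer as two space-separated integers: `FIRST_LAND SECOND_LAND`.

Answer: 13 21

Derivation:
Beat 0 (L): throw ball1 h=8 -> lands@8:L; in-air after throw: [b1@8:L]
Beat 1 (R): throw ball2 h=9 -> lands@10:L; in-air after throw: [b1@8:L b2@10:L]
Beat 2 (L): throw ball3 h=2 -> lands@4:L; in-air after throw: [b3@4:L b1@8:L b2@10:L]
Beat 3 (R): throw ball4 h=8 -> lands@11:R; in-air after throw: [b3@4:L b1@8:L b2@10:L b4@11:R]
Beat 4 (L): throw ball3 h=3 -> lands@7:R; in-air after throw: [b3@7:R b1@8:L b2@10:L b4@11:R]
Beat 5 (R): throw ball5 h=8 -> lands@13:R; in-air after throw: [b3@7:R b1@8:L b2@10:L b4@11:R b5@13:R]
Beat 6 (L): throw ball6 h=9 -> lands@15:R; in-air after throw: [b3@7:R b1@8:L b2@10:L b4@11:R b5@13:R b6@15:R]
Beat 7 (R): throw ball3 h=2 -> lands@9:R; in-air after throw: [b1@8:L b3@9:R b2@10:L b4@11:R b5@13:R b6@15:R]
Beat 8 (L): throw ball1 h=8 -> lands@16:L; in-air after throw: [b3@9:R b2@10:L b4@11:R b5@13:R b6@15:R b1@16:L]
Beat 9 (R): throw ball3 h=3 -> lands@12:L; in-air after throw: [b2@10:L b4@11:R b3@12:L b5@13:R b6@15:R b1@16:L]
Beat 10 (L): throw ball2 h=8 -> lands@18:L; in-air after throw: [b4@11:R b3@12:L b5@13:R b6@15:R b1@16:L b2@18:L]
Beat 11 (R): throw ball4 h=9 -> lands@20:L; in-air after throw: [b3@12:L b5@13:R b6@15:R b1@16:L b2@18:L b4@20:L]
Beat 12 (L): throw ball3 h=2 -> lands@14:L; in-air after throw: [b5@13:R b3@14:L b6@15:R b1@16:L b2@18:L b4@20:L]
Beat 13 (R): throw ball5 h=8 -> lands@21:R; in-air after throw: [b3@14:L b6@15:R b1@16:L b2@18:L b4@20:L b5@21:R]
Beat 14 (L): throw ball3 h=3 -> lands@17:R; in-air after throw: [b6@15:R b1@16:L b3@17:R b2@18:L b4@20:L b5@21:R]
Beat 15 (R): throw ball6 h=8 -> lands@23:R; in-air after throw: [b1@16:L b3@17:R b2@18:L b4@20:L b5@21:R b6@23:R]
Beat 16 (L): throw ball1 h=9 -> lands@25:R; in-air after throw: [b3@17:R b2@18:L b4@20:L b5@21:R b6@23:R b1@25:R]
Beat 17 (R): throw ball3 h=2 -> lands@19:R; in-air after throw: [b2@18:L b3@19:R b4@20:L b5@21:R b6@23:R b1@25:R]
Beat 18 (L): throw ball2 h=8 -> lands@26:L; in-air after throw: [b3@19:R b4@20:L b5@21:R b6@23:R b1@25:R b2@26:L]
Beat 19 (R): throw ball3 h=3 -> lands@22:L; in-air after throw: [b4@20:L b5@21:R b3@22:L b6@23:R b1@25:R b2@26:L]
Beat 20 (L): throw ball4 h=8 -> lands@28:L; in-air after throw: [b5@21:R b3@22:L b6@23:R b1@25:R b2@26:L b4@28:L]
Beat 21 (R): throw ball5 h=9 -> lands@30:L; in-air after throw: [b3@22:L b6@23:R b1@25:R b2@26:L b4@28:L b5@30:L]
Ball 5: thrown@5 h=8 -> first land @13; rethrown@13 h=8 -> second land @21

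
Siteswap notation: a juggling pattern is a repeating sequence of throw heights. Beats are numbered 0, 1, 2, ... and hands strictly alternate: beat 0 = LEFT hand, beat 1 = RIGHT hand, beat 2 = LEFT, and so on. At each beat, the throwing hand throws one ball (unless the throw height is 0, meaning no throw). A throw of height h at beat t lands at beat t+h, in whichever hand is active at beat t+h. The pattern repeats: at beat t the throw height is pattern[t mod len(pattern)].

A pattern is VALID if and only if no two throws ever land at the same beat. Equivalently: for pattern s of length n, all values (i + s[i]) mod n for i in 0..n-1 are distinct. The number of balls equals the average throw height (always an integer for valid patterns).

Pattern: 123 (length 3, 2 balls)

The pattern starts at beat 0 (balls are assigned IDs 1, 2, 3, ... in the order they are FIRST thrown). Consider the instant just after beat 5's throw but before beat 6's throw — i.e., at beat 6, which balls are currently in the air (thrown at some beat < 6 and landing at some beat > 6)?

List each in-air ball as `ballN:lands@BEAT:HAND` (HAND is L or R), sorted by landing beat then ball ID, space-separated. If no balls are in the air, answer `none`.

Beat 0 (L): throw ball1 h=1 -> lands@1:R; in-air after throw: [b1@1:R]
Beat 1 (R): throw ball1 h=2 -> lands@3:R; in-air after throw: [b1@3:R]
Beat 2 (L): throw ball2 h=3 -> lands@5:R; in-air after throw: [b1@3:R b2@5:R]
Beat 3 (R): throw ball1 h=1 -> lands@4:L; in-air after throw: [b1@4:L b2@5:R]
Beat 4 (L): throw ball1 h=2 -> lands@6:L; in-air after throw: [b2@5:R b1@6:L]
Beat 5 (R): throw ball2 h=3 -> lands@8:L; in-air after throw: [b1@6:L b2@8:L]
Beat 6 (L): throw ball1 h=1 -> lands@7:R; in-air after throw: [b1@7:R b2@8:L]

Answer: ball2:lands@8:L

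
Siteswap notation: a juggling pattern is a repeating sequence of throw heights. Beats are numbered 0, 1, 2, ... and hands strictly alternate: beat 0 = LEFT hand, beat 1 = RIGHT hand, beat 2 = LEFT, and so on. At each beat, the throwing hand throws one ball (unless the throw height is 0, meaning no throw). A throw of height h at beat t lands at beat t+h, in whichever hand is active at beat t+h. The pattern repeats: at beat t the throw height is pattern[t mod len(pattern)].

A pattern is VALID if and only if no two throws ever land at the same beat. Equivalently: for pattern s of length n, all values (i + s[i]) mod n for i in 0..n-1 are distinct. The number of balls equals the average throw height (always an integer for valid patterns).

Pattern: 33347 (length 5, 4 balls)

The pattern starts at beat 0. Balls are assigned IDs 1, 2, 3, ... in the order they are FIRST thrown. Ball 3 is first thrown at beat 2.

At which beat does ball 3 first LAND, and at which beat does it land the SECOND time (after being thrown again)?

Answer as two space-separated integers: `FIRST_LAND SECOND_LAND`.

Beat 0 (L): throw ball1 h=3 -> lands@3:R; in-air after throw: [b1@3:R]
Beat 1 (R): throw ball2 h=3 -> lands@4:L; in-air after throw: [b1@3:R b2@4:L]
Beat 2 (L): throw ball3 h=3 -> lands@5:R; in-air after throw: [b1@3:R b2@4:L b3@5:R]
Beat 3 (R): throw ball1 h=4 -> lands@7:R; in-air after throw: [b2@4:L b3@5:R b1@7:R]
Beat 4 (L): throw ball2 h=7 -> lands@11:R; in-air after throw: [b3@5:R b1@7:R b2@11:R]
Beat 5 (R): throw ball3 h=3 -> lands@8:L; in-air after throw: [b1@7:R b3@8:L b2@11:R]
Beat 6 (L): throw ball4 h=3 -> lands@9:R; in-air after throw: [b1@7:R b3@8:L b4@9:R b2@11:R]
Beat 7 (R): throw ball1 h=3 -> lands@10:L; in-air after throw: [b3@8:L b4@9:R b1@10:L b2@11:R]
Beat 8 (L): throw ball3 h=4 -> lands@12:L; in-air after throw: [b4@9:R b1@10:L b2@11:R b3@12:L]
Ball 3: thrown@2 h=3 -> first land @5; rethrown@5 h=3 -> second land @8

Answer: 5 8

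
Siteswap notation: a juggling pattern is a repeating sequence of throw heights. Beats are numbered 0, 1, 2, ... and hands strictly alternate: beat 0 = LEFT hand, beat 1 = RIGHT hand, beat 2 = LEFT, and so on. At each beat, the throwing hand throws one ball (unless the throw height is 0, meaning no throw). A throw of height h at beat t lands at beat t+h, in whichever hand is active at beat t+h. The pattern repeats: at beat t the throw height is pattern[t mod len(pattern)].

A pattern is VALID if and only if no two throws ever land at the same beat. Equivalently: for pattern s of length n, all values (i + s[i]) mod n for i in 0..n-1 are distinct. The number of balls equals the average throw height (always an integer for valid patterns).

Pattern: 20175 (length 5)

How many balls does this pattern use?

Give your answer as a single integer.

Answer: 3

Derivation:
Pattern = [2, 0, 1, 7, 5], length n = 5
  position 0: throw height = 2, running sum = 2
  position 1: throw height = 0, running sum = 2
  position 2: throw height = 1, running sum = 3
  position 3: throw height = 7, running sum = 10
  position 4: throw height = 5, running sum = 15
Total sum = 15; balls = sum / n = 15 / 5 = 3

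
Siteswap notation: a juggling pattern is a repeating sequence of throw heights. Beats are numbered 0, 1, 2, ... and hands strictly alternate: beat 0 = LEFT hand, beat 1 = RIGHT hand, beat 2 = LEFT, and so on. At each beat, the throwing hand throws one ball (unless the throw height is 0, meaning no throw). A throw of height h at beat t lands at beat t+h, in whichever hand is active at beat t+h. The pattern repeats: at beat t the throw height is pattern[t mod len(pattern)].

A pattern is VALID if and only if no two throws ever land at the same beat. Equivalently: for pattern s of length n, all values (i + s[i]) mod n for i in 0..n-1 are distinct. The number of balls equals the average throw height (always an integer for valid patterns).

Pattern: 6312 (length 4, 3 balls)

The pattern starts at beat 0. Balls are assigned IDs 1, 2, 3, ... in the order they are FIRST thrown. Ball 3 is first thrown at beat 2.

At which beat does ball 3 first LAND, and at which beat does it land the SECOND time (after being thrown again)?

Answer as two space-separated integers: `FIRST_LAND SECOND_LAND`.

Beat 0 (L): throw ball1 h=6 -> lands@6:L; in-air after throw: [b1@6:L]
Beat 1 (R): throw ball2 h=3 -> lands@4:L; in-air after throw: [b2@4:L b1@6:L]
Beat 2 (L): throw ball3 h=1 -> lands@3:R; in-air after throw: [b3@3:R b2@4:L b1@6:L]
Beat 3 (R): throw ball3 h=2 -> lands@5:R; in-air after throw: [b2@4:L b3@5:R b1@6:L]
Beat 4 (L): throw ball2 h=6 -> lands@10:L; in-air after throw: [b3@5:R b1@6:L b2@10:L]
Beat 5 (R): throw ball3 h=3 -> lands@8:L; in-air after throw: [b1@6:L b3@8:L b2@10:L]
Ball 3: thrown@2 h=1 -> first land @3; rethrown@3 h=2 -> second land @5

Answer: 3 5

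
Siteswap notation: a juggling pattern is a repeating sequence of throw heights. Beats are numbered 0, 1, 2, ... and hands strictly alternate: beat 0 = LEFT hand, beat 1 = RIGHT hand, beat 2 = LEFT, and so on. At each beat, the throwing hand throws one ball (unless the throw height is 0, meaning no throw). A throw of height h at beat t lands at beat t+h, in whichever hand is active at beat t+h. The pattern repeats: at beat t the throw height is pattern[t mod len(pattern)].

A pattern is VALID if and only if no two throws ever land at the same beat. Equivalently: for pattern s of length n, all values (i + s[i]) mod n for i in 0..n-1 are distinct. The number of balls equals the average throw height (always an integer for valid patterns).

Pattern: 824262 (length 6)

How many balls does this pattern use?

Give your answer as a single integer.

Pattern = [8, 2, 4, 2, 6, 2], length n = 6
  position 0: throw height = 8, running sum = 8
  position 1: throw height = 2, running sum = 10
  position 2: throw height = 4, running sum = 14
  position 3: throw height = 2, running sum = 16
  position 4: throw height = 6, running sum = 22
  position 5: throw height = 2, running sum = 24
Total sum = 24; balls = sum / n = 24 / 6 = 4

Answer: 4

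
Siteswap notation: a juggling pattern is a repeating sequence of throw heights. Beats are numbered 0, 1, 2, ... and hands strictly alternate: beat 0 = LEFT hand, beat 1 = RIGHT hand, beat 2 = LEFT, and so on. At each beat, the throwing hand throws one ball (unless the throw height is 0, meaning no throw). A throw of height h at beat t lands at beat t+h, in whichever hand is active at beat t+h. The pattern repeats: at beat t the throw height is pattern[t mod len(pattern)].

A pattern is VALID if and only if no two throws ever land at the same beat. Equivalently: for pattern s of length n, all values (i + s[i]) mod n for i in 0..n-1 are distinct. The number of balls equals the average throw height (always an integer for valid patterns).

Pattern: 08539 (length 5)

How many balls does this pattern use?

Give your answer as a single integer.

Answer: 5

Derivation:
Pattern = [0, 8, 5, 3, 9], length n = 5
  position 0: throw height = 0, running sum = 0
  position 1: throw height = 8, running sum = 8
  position 2: throw height = 5, running sum = 13
  position 3: throw height = 3, running sum = 16
  position 4: throw height = 9, running sum = 25
Total sum = 25; balls = sum / n = 25 / 5 = 5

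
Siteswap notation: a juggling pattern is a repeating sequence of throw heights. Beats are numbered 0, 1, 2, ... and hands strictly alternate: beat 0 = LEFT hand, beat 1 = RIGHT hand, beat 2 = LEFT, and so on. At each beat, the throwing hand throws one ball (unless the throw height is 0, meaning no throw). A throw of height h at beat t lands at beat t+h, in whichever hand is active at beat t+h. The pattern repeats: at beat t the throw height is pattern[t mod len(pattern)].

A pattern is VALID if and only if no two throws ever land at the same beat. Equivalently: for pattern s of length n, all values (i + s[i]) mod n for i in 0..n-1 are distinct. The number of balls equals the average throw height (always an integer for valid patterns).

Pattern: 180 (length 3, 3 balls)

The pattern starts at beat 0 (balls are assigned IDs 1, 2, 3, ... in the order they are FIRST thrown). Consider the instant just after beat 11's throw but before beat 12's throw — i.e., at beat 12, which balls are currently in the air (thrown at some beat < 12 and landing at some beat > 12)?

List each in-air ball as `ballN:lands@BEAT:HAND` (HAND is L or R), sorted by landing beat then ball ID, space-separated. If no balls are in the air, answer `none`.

Beat 0 (L): throw ball1 h=1 -> lands@1:R; in-air after throw: [b1@1:R]
Beat 1 (R): throw ball1 h=8 -> lands@9:R; in-air after throw: [b1@9:R]
Beat 3 (R): throw ball2 h=1 -> lands@4:L; in-air after throw: [b2@4:L b1@9:R]
Beat 4 (L): throw ball2 h=8 -> lands@12:L; in-air after throw: [b1@9:R b2@12:L]
Beat 6 (L): throw ball3 h=1 -> lands@7:R; in-air after throw: [b3@7:R b1@9:R b2@12:L]
Beat 7 (R): throw ball3 h=8 -> lands@15:R; in-air after throw: [b1@9:R b2@12:L b3@15:R]
Beat 9 (R): throw ball1 h=1 -> lands@10:L; in-air after throw: [b1@10:L b2@12:L b3@15:R]
Beat 10 (L): throw ball1 h=8 -> lands@18:L; in-air after throw: [b2@12:L b3@15:R b1@18:L]
Beat 12 (L): throw ball2 h=1 -> lands@13:R; in-air after throw: [b2@13:R b3@15:R b1@18:L]

Answer: ball3:lands@15:R ball1:lands@18:L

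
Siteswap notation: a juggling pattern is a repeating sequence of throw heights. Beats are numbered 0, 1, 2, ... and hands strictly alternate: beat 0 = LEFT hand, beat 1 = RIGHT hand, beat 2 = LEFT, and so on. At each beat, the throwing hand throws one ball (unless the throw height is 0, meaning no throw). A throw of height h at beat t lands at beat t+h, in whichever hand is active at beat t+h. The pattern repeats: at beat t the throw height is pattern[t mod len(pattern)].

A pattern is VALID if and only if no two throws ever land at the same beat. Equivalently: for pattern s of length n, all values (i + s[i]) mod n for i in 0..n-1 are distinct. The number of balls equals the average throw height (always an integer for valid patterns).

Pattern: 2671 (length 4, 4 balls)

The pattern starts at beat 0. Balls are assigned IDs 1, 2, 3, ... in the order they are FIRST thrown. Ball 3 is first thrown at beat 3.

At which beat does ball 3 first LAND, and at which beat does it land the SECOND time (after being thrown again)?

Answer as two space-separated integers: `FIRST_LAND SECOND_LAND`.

Beat 0 (L): throw ball1 h=2 -> lands@2:L; in-air after throw: [b1@2:L]
Beat 1 (R): throw ball2 h=6 -> lands@7:R; in-air after throw: [b1@2:L b2@7:R]
Beat 2 (L): throw ball1 h=7 -> lands@9:R; in-air after throw: [b2@7:R b1@9:R]
Beat 3 (R): throw ball3 h=1 -> lands@4:L; in-air after throw: [b3@4:L b2@7:R b1@9:R]
Beat 4 (L): throw ball3 h=2 -> lands@6:L; in-air after throw: [b3@6:L b2@7:R b1@9:R]
Beat 5 (R): throw ball4 h=6 -> lands@11:R; in-air after throw: [b3@6:L b2@7:R b1@9:R b4@11:R]
Beat 6 (L): throw ball3 h=7 -> lands@13:R; in-air after throw: [b2@7:R b1@9:R b4@11:R b3@13:R]
Ball 3: thrown@3 h=1 -> first land @4; rethrown@4 h=2 -> second land @6

Answer: 4 6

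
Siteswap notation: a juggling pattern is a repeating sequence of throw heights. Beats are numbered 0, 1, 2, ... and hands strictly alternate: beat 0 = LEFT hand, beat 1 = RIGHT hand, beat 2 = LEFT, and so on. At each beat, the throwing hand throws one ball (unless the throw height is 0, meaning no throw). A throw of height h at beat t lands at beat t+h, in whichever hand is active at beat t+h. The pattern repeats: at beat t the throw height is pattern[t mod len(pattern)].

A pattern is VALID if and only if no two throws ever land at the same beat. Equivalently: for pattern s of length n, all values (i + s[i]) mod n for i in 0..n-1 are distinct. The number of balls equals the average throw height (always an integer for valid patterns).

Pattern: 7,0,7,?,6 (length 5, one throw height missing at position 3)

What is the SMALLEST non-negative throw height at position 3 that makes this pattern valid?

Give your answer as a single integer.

i=0: (0 + 7) mod 5 = 2
i=1: (1 + 0) mod 5 = 1
i=2: (2 + 7) mod 5 = 4
i=3: s[i]=? (unknown)
i=4: (4 + 6) mod 5 = 0
Known residues: [0, 1, 2, 4]; need a permutation of 0..4, so missing residue r = 3
Need (3 + s) mod 5 = 3; smallest s = (3 - 3) mod 5 = 0

Answer: 0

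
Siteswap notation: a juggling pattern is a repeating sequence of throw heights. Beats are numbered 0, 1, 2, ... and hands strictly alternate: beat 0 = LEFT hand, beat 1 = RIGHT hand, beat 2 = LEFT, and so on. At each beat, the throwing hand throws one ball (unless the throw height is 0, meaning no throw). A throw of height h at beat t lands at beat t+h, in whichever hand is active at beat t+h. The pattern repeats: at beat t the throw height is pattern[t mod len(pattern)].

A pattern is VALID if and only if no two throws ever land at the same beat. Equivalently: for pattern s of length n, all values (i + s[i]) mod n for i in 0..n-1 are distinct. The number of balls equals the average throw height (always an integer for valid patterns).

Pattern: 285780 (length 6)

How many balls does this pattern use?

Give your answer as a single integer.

Pattern = [2, 8, 5, 7, 8, 0], length n = 6
  position 0: throw height = 2, running sum = 2
  position 1: throw height = 8, running sum = 10
  position 2: throw height = 5, running sum = 15
  position 3: throw height = 7, running sum = 22
  position 4: throw height = 8, running sum = 30
  position 5: throw height = 0, running sum = 30
Total sum = 30; balls = sum / n = 30 / 6 = 5

Answer: 5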